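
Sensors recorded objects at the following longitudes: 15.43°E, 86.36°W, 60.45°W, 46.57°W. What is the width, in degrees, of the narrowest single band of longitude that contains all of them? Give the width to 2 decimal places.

Sort the longitudes: -86.36°, -60.45°, -46.57°, +15.43°.
Eastward gaps between consecutive values (wrapping around): 25.91°, 13.88°, 62.00°, 258.21°.
Largest gap = 258.21° ⇒ minimal covering band is its complement: 360° − 258.21° = 101.79°.
Band runs from -86.36° eastward to +15.43°.

101.79°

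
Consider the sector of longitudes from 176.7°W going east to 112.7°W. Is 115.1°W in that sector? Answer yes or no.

Yes

Band width going east from -176.7° to -112.7°: ((-112.7 − -176.7) mod 360) = 64.0°.
Offset of -115.1° east of the west edge: ((-115.1 − -176.7) mod 360) = 61.6°.
61.6° ≤ 64.0° ⇒ inside.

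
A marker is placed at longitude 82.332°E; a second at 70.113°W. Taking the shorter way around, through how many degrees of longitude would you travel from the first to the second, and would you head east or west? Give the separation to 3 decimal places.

152.445° west

Raw difference: -70.113 − 82.332 = -152.445°.
Normalise into (−180°, 180°]: -152.445° stays -152.445°.
Negative ⇒ the second point lies to the west; separation 152.445°.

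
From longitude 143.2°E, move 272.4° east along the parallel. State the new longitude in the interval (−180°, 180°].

Start at +143.2°; shift +272.4° → +415.6°.
+415.6° lies outside (−180°, 180°]; subtract 360° → +55.6°.

55.6°E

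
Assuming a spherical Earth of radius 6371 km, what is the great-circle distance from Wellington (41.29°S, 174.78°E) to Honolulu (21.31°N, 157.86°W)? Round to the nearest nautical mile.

4056 nmi

Δλ = -157.86 − 174.78 = -332.64°; wrapped into (−180°, 180°]: 27.36°.
Δφ = 21.31 − -41.29 = 62.60°.
a = sin²(Δφ/2) + cos φ₁ · cos φ₂ · sin²(Δλ/2) = 0.309053.
c = 2·atan2(√a, √(1−a)) = 1.17895 rad → d = 6371·c ≈ 7511.10 km ≈ 4055.67 nmi.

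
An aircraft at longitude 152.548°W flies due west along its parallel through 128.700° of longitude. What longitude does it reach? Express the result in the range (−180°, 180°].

78.752°E

Start at -152.548°; shift −128.700° → -281.248°.
-281.248° lies outside (−180°, 180°]; add 360° → +78.752°.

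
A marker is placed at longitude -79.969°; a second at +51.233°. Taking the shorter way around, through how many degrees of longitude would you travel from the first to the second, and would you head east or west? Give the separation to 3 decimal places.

Raw difference: 51.233 − -79.969 = 131.202°.
Normalise into (−180°, 180°]: 131.202° stays 131.202°.
Positive ⇒ the second point lies to the east; separation 131.202°.

131.202° east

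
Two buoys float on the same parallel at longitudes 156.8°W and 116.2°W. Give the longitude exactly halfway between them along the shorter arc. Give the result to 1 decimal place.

Signed shortest Δλ from -156.8° to -116.2° is +40.6°.
Midpoint longitude = -156.8° + (+40.6°)/2 = -156.8° + 20.3° = -136.5°.

136.5°W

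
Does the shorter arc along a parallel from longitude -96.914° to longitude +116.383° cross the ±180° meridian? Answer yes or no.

Naïve |116.383 − -96.914| = 213.297° > 180°, so the shorter arc goes the other way round — across 180°.
Signed shortest Δλ = ((116.383 − -96.914 + 180) mod 360) − 180 = -146.703°.
Going west by 146.703° from -96.914° passes through 180° before reaching +116.383°.

Yes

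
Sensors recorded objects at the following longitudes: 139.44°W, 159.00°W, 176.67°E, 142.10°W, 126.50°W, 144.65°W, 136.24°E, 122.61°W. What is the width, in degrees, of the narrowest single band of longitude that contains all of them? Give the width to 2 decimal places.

Sort the longitudes: -159.00°, -144.65°, -142.10°, -139.44°, -126.50°, -122.61°, +136.24°, +176.67°.
Eastward gaps between consecutive values (wrapping around): 14.35°, 2.55°, 2.66°, 12.94°, 3.89°, 258.85°, 40.43°, 24.33°.
Largest gap = 258.85° ⇒ minimal covering band is its complement: 360° − 258.85° = 101.15°.
Band runs from +136.24° eastward to -122.61°, crossing the antimeridian.

101.15°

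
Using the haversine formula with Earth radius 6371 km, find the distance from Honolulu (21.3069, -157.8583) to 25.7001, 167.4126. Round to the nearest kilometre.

Δλ = 167.4126 − -157.8583 = 325.2709°; wrapped into (−180°, 180°]: -34.7291°.
Δφ = 25.7001 − 21.3069 = 4.3932°.
a = sin²(Δφ/2) + cos φ₁ · cos φ₂ · sin²(Δλ/2) = 0.076244.
c = 2·atan2(√a, √(1−a)) = 0.55952 rad → d = 6371·c ≈ 3564.68 km.

3565 km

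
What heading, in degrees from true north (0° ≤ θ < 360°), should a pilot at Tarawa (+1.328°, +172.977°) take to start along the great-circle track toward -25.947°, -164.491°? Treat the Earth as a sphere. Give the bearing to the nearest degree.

Δλ = -164.491 − 172.977 = -337.468°; wrapped into (−180°, 180°]: 22.532°.
θ = atan2( sin Δλ · cos φ₂ , cos φ₁ · sin φ₂ − sin φ₁ · cos φ₂ · cos Δλ )
  = atan2(0.34457, -0.45667) = 142.964° → normalised to [0°, 360°): 142.964°.

143°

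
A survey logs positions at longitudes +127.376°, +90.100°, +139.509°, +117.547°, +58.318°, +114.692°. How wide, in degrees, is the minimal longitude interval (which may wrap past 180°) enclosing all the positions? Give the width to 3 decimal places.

Sort the longitudes: +58.318°, +90.100°, +114.692°, +117.547°, +127.376°, +139.509°.
Eastward gaps between consecutive values (wrapping around): 31.782°, 24.592°, 2.855°, 9.829°, 12.133°, 278.809°.
Largest gap = 278.809° ⇒ minimal covering band is its complement: 360° − 278.809° = 81.191°.
Band runs from +58.318° eastward to +139.509°.

81.191°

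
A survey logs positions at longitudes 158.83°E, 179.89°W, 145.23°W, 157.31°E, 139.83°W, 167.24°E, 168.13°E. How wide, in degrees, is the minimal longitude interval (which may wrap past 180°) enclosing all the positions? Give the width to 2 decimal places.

62.86°

Sort the longitudes: -179.89°, -145.23°, -139.83°, +157.31°, +158.83°, +167.24°, +168.13°.
Eastward gaps between consecutive values (wrapping around): 34.66°, 5.40°, 297.14°, 1.52°, 8.41°, 0.89°, 11.98°.
Largest gap = 297.14° ⇒ minimal covering band is its complement: 360° − 297.14° = 62.86°.
Band runs from +157.31° eastward to -139.83°, crossing the antimeridian.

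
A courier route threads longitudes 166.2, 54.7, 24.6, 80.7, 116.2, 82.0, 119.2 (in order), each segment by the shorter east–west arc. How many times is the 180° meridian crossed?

0

Leg 1: +166.2° → +54.7°, shortest Δλ = -111.5° (west) — does not cross 180°.
Leg 2: +54.7° → +24.6°, shortest Δλ = -30.1° (west) — does not cross 180°.
Leg 3: +24.6° → +80.7°, shortest Δλ = 56.1° (east) — does not cross 180°.
Leg 4: +80.7° → +116.2°, shortest Δλ = 35.5° (east) — does not cross 180°.
Leg 5: +116.2° → +82.0°, shortest Δλ = -34.2° (west) — does not cross 180°.
Leg 6: +82.0° → +119.2°, shortest Δλ = 37.2° (east) — does not cross 180°.
Total crossings: 0.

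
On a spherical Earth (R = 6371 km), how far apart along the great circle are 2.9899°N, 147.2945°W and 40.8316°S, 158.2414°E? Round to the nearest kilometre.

Δλ = 158.2414 − -147.2945 = 305.5359°; wrapped into (−180°, 180°]: -54.4641°.
Δφ = -40.8316 − 2.9899 = -43.8215°.
a = sin²(Δφ/2) + cos φ₁ · cos φ₂ · sin²(Δλ/2) = 0.297468.
c = 2·atan2(√a, √(1−a)) = 1.15375 rad → d = 6371·c ≈ 7350.53 km.

7351 km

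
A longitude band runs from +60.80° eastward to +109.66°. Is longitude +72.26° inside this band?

Yes

Band width going east from +60.80° to +109.66°: ((109.66 − 60.80) mod 360) = 48.86°.
Offset of +72.26° east of the west edge: ((72.26 − 60.80) mod 360) = 11.46°.
11.46° ≤ 48.86° ⇒ inside.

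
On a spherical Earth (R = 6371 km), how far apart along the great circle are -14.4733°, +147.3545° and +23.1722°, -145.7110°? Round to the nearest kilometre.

Δλ = -145.7110 − 147.3545 = -293.0655°; wrapped into (−180°, 180°]: 66.9345°.
Δφ = 23.1722 − -14.4733 = 37.6455°.
a = sin²(Δφ/2) + cos φ₁ · cos φ₂ · sin²(Δλ/2) = 0.374800.
c = 2·atan2(√a, √(1−a)) = 1.31770 rad → d = 6371·c ≈ 8395.08 km.

8395 km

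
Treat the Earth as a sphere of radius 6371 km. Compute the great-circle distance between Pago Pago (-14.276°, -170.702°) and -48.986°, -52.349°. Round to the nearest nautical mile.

5803 nmi

Δλ = -52.349 − -170.702 = 118.353°.
Δφ = -48.986 − -14.276 = -34.710°.
a = sin²(Δφ/2) + cos φ₁ · cos φ₂ · sin²(Δλ/2) = 0.557980.
c = 2·atan2(√a, √(1−a)) = 1.68702 rad → d = 6371·c ≈ 10748.00 km ≈ 5803.45 nmi.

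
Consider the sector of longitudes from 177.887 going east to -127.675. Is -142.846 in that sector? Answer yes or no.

Band width going east from +177.887° to -127.675°: ((-127.675 − 177.887) mod 360) = 54.438°.
Offset of -142.846° east of the west edge: ((-142.846 − 177.887) mod 360) = 39.267°.
39.267° ≤ 54.438° ⇒ inside.

Yes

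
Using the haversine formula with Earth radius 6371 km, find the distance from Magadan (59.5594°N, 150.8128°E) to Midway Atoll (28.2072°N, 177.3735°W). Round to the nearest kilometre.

Δλ = -177.3735 − 150.8128 = -328.1863°; wrapped into (−180°, 180°]: 31.8137°.
Δφ = 28.2072 − 59.5594 = -31.3522°.
a = sin²(Δφ/2) + cos φ₁ · cos φ₂ · sin²(Δλ/2) = 0.106545.
c = 2·atan2(√a, √(1−a)) = 0.66501 rad → d = 6371·c ≈ 4236.79 km.

4237 km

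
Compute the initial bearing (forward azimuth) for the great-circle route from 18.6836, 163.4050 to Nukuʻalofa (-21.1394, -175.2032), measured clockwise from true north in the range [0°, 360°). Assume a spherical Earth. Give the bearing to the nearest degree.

Δλ = -175.2032 − 163.4050 = -338.6082°; wrapped into (−180°, 180°]: 21.3918°.
θ = atan2( sin Δλ · cos φ₂ , cos φ₁ · sin φ₂ − sin φ₁ · cos φ₂ · cos Δλ )
  = atan2(0.34020, -0.61983) = 151.240° → normalised to [0°, 360°): 151.240°.

151°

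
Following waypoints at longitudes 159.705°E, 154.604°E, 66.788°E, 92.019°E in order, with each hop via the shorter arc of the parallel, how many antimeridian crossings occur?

Leg 1: +159.705° → +154.604°, shortest Δλ = -5.101° (west) — does not cross 180°.
Leg 2: +154.604° → +66.788°, shortest Δλ = -87.816° (west) — does not cross 180°.
Leg 3: +66.788° → +92.019°, shortest Δλ = 25.231° (east) — does not cross 180°.
Total crossings: 0.

0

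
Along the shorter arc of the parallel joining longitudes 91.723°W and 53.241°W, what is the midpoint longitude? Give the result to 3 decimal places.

Signed shortest Δλ from -91.723° to -53.241° is +38.482°.
Midpoint longitude = -91.723° + (+38.482°)/2 = -91.723° + 19.241° = -72.482°.

72.482°W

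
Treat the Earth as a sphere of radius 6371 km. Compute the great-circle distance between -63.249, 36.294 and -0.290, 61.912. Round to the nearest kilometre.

Δλ = 61.912 − 36.294 = 25.618°.
Δφ = -0.290 − -63.249 = 62.959°.
a = sin²(Δφ/2) + cos φ₁ · cos φ₂ · sin²(Δλ/2) = 0.294810.
c = 2·atan2(√a, √(1−a)) = 1.14792 rad → d = 6371·c ≈ 7313.43 km.

7313 km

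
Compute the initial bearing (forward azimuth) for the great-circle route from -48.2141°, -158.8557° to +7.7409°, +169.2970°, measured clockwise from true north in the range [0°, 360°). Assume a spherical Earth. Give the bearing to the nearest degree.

324°

Δλ = 169.2970 − -158.8557 = 328.1527°; wrapped into (−180°, 180°]: -31.8473°.
θ = atan2( sin Δλ · cos φ₂ , cos φ₁ · sin φ₂ − sin φ₁ · cos φ₂ · cos Δλ )
  = atan2(-0.52285, 0.71737) = -36.086° → normalised to [0°, 360°): 323.914°.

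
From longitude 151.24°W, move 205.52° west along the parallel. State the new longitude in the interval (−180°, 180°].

3.24°E

Start at -151.24°; shift −205.52° → -356.76°.
-356.76° lies outside (−180°, 180°]; add 360° → +3.24°.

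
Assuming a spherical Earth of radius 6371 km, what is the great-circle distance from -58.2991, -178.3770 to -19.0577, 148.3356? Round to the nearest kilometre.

Δλ = 148.3356 − -178.3770 = 326.7126°; wrapped into (−180°, 180°]: -33.2874°.
Δφ = -19.0577 − -58.2991 = 39.2414°.
a = sin²(Δφ/2) + cos φ₁ · cos φ₂ · sin²(Δλ/2) = 0.153502.
c = 2·atan2(√a, √(1−a)) = 0.80516 rad → d = 6371·c ≈ 5129.68 km.

5130 km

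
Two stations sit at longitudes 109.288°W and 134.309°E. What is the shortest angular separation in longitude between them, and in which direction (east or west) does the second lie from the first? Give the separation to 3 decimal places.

116.403° west

Raw difference: 134.309 − -109.288 = 243.597°.
Normalise into (−180°, 180°]: 243.597° − 360° = -116.403°.
Negative ⇒ the second point lies to the west; separation 116.403°.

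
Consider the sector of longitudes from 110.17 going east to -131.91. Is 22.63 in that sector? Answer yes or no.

No

Band width going east from +110.17° to -131.91°: ((-131.91 − 110.17) mod 360) = 117.92°.
Offset of +22.63° east of the west edge: ((22.63 − 110.17) mod 360) = 272.46°.
272.46° > 117.92° ⇒ outside.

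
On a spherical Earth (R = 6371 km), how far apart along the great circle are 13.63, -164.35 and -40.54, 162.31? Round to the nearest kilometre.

Δλ = 162.31 − -164.35 = 326.66°; wrapped into (−180°, 180°]: -33.34°.
Δφ = -40.54 − 13.63 = -54.17°.
a = sin²(Δφ/2) + cos φ₁ · cos φ₂ · sin²(Δλ/2) = 0.268083.
c = 2·atan2(√a, √(1−a)) = 1.08848 rad → d = 6371·c ≈ 6934.69 km.

6935 km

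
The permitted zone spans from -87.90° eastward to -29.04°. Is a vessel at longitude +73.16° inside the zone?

Band width going east from -87.90° to -29.04°: ((-29.04 − -87.90) mod 360) = 58.86°.
Offset of +73.16° east of the west edge: ((73.16 − -87.90) mod 360) = 161.06°.
161.06° > 58.86° ⇒ outside.

No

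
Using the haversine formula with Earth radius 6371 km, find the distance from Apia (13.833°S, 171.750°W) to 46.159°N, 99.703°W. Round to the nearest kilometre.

9785 km

Δλ = -99.703 − -171.750 = 72.047°.
Δφ = 46.159 − -13.833 = 59.992°.
a = sin²(Δφ/2) + cos φ₁ · cos φ₂ · sin²(Δλ/2) = 0.482569.
c = 2·atan2(√a, √(1−a)) = 1.53593 rad → d = 6371·c ≈ 9785.39 km.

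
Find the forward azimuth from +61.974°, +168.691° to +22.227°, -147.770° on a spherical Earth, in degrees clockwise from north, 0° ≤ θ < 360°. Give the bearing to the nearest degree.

123°

Δλ = -147.770 − 168.691 = -316.461°; wrapped into (−180°, 180°]: 43.539°.
θ = atan2( sin Δλ · cos φ₂ , cos φ₁ · sin φ₂ − sin φ₁ · cos φ₂ · cos Δλ )
  = atan2(0.63766, -0.41461) = 123.032° → normalised to [0°, 360°): 123.032°.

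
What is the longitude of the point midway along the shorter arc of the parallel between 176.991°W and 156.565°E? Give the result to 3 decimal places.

169.787°E

Signed shortest Δλ from -176.991° to +156.565° is -26.444°.
Midpoint longitude = -176.991° + (-26.444°)/2 = -176.991° − 13.222° = -190.213°.
Normalise into (−180°, 180°]: +169.787°.
(The naïve average (-176.991 + +156.565)/2 = -10.213° is on the wrong side of the globe.)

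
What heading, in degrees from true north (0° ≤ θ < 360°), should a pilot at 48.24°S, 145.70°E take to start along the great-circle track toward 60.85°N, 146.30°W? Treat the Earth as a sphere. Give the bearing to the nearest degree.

Δλ = -146.30 − 145.70 = -292.00°; wrapped into (−180°, 180°]: 68.00°.
θ = atan2( sin Δλ · cos φ₂ , cos φ₁ · sin φ₂ − sin φ₁ · cos φ₂ · cos Δλ )
  = atan2(0.45163, 0.71777) = 32.179° → normalised to [0°, 360°): 32.179°.

32°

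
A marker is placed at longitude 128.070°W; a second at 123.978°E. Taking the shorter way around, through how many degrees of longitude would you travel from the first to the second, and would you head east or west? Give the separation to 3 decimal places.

107.952° west

Raw difference: 123.978 − -128.070 = 252.048°.
Normalise into (−180°, 180°]: 252.048° − 360° = -107.952°.
Negative ⇒ the second point lies to the west; separation 107.952°.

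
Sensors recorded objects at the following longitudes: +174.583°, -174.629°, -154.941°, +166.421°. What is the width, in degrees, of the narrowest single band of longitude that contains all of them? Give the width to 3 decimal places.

Sort the longitudes: -174.629°, -154.941°, +166.421°, +174.583°.
Eastward gaps between consecutive values (wrapping around): 19.688°, 321.362°, 8.162°, 10.788°.
Largest gap = 321.362° ⇒ minimal covering band is its complement: 360° − 321.362° = 38.638°.
Band runs from +166.421° eastward to -154.941°, crossing the antimeridian.

38.638°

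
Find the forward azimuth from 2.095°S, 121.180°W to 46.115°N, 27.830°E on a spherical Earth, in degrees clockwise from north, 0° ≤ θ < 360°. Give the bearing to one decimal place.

Δλ = 27.830 − -121.180 = 149.010°.
θ = atan2( sin Δλ · cos φ₂ , cos φ₁ · sin φ₂ − sin φ₁ · cos φ₂ · cos Δλ )
  = atan2(0.35693, 0.69853) = 27.066° → normalised to [0°, 360°): 27.066°.

27.1°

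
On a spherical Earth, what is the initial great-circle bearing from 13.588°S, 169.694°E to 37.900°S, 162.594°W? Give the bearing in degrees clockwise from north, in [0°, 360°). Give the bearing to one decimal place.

139.7°

Δλ = -162.594 − 169.694 = -332.288°; wrapped into (−180°, 180°]: 27.712°.
θ = atan2( sin Δλ · cos φ₂ , cos φ₁ · sin φ₂ − sin φ₁ · cos φ₂ · cos Δλ )
  = atan2(0.36695, -0.43297) = 139.718° → normalised to [0°, 360°): 139.718°.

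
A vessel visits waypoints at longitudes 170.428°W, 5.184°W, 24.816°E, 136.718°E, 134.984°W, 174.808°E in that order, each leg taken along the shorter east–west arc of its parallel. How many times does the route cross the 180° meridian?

Leg 1: -170.428° → -5.184°, shortest Δλ = 165.244° (east) — does not cross 180°.
Leg 2: -5.184° → +24.816°, shortest Δλ = 30.0° (east) — does not cross 180°.
Leg 3: +24.816° → +136.718°, shortest Δλ = 111.902° (east) — does not cross 180°.
Leg 4: +136.718° → -134.984°, shortest Δλ = 88.298° (east) — crosses 180°.
Leg 5: -134.984° → +174.808°, shortest Δλ = -50.208° (west) — crosses 180°.
Total crossings: 2.

2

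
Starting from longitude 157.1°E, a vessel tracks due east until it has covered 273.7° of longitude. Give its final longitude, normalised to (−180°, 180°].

Start at +157.1°; shift +273.7° → +430.8°.
+430.8° lies outside (−180°, 180°]; subtract 360° → +70.8°.

70.8°E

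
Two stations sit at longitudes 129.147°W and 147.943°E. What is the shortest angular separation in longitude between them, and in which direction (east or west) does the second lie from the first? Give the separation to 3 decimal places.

82.910° west

Raw difference: 147.943 − -129.147 = 277.09°.
Normalise into (−180°, 180°]: 277.09° − 360° = -82.91°.
Negative ⇒ the second point lies to the west; separation 82.910°.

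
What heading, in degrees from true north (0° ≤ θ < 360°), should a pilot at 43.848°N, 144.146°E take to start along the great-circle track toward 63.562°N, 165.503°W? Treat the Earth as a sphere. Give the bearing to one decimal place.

Δλ = -165.503 − 144.146 = -309.649°; wrapped into (−180°, 180°]: 50.351°.
θ = atan2( sin Δλ · cos φ₂ , cos φ₁ · sin φ₂ − sin φ₁ · cos φ₂ · cos Δλ )
  = atan2(0.34281, 0.44895) = 37.365° → normalised to [0°, 360°): 37.365°.

37.4°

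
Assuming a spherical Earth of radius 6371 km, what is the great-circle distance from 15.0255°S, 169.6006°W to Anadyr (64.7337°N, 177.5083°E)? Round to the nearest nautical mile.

Δλ = 177.5083 − -169.6006 = 347.1089°; wrapped into (−180°, 180°]: -12.8911°.
Δφ = 64.7337 − -15.0255 = 79.7592°.
a = sin²(Δφ/2) + cos φ₁ · cos φ₂ · sin²(Δλ/2) = 0.416302.
c = 2·atan2(√a, √(1−a)) = 1.40261 rad → d = 6371·c ≈ 8936.02 km ≈ 4825.07 nmi.

4825 nmi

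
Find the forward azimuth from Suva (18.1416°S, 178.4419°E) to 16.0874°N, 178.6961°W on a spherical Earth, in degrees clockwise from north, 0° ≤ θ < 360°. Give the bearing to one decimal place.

4.9°

Δλ = -178.6961 − 178.4419 = -357.1380°; wrapped into (−180°, 180°]: 2.8620°.
θ = atan2( sin Δλ · cos φ₂ , cos φ₁ · sin φ₂ − sin φ₁ · cos φ₂ · cos Δλ )
  = atan2(0.04798, 0.56213) = 4.878° → normalised to [0°, 360°): 4.878°.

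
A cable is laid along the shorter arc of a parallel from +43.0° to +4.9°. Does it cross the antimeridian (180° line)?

No

Signed shortest Δλ = ((4.9 − 43.0 + 180) mod 360) − 180 = -38.1°.
Going west by 38.1° from +43.0° reaches +4.9° without touching 180°.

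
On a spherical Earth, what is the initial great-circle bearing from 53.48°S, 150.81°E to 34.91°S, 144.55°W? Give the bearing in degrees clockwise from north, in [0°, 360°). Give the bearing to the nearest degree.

94°

Δλ = -144.55 − 150.81 = -295.36°; wrapped into (−180°, 180°]: 64.64°.
θ = atan2( sin Δλ · cos φ₂ , cos φ₁ · sin φ₂ − sin φ₁ · cos φ₂ · cos Δλ )
  = atan2(0.74103, -0.05830) = 94.499° → normalised to [0°, 360°): 94.499°.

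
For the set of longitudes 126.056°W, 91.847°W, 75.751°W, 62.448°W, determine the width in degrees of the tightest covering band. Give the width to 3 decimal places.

Sort the longitudes: -126.056°, -91.847°, -75.751°, -62.448°.
Eastward gaps between consecutive values (wrapping around): 34.209°, 16.096°, 13.303°, 296.392°.
Largest gap = 296.392° ⇒ minimal covering band is its complement: 360° − 296.392° = 63.608°.
Band runs from -126.056° eastward to -62.448°.

63.608°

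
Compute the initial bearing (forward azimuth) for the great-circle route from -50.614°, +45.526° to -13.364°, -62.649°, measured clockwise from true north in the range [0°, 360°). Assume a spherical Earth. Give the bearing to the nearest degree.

248°

Δλ = -62.649 − 45.526 = -108.175°.
θ = atan2( sin Δλ · cos φ₂ , cos φ₁ · sin φ₂ − sin φ₁ · cos φ₂ · cos Δλ )
  = atan2(-0.92438, -0.38122) = -112.411° → normalised to [0°, 360°): 247.589°.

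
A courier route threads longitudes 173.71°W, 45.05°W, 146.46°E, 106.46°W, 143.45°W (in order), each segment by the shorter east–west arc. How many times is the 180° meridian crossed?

Leg 1: -173.71° → -45.05°, shortest Δλ = 128.66° (east) — does not cross 180°.
Leg 2: -45.05° → +146.46°, shortest Δλ = -168.49° (west) — crosses 180°.
Leg 3: +146.46° → -106.46°, shortest Δλ = 107.08° (east) — crosses 180°.
Leg 4: -106.46° → -143.45°, shortest Δλ = -36.99° (west) — does not cross 180°.
Total crossings: 2.

2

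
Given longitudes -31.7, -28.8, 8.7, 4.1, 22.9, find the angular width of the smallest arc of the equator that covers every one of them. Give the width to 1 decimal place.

Sort the longitudes: -31.7°, -28.8°, +4.1°, +8.7°, +22.9°.
Eastward gaps between consecutive values (wrapping around): 2.9°, 32.9°, 4.6°, 14.2°, 305.4°.
Largest gap = 305.4° ⇒ minimal covering band is its complement: 360° − 305.4° = 54.6°.
Band runs from -31.7° eastward to +22.9°.

54.6°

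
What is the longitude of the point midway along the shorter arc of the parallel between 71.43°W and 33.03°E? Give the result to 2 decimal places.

Signed shortest Δλ from -71.43° to +33.03° is +104.46°.
Midpoint longitude = -71.43° + (+104.46°)/2 = -71.43° + 52.23° = -19.20°.

19.20°W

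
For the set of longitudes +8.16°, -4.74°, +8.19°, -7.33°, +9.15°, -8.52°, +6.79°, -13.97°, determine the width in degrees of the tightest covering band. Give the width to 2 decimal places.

Sort the longitudes: -13.97°, -8.52°, -7.33°, -4.74°, +6.79°, +8.16°, +8.19°, +9.15°.
Eastward gaps between consecutive values (wrapping around): 5.45°, 1.19°, 2.59°, 11.53°, 1.37°, 0.03°, 0.96°, 336.88°.
Largest gap = 336.88° ⇒ minimal covering band is its complement: 360° − 336.88° = 23.12°.
Band runs from -13.97° eastward to +9.15°.

23.12°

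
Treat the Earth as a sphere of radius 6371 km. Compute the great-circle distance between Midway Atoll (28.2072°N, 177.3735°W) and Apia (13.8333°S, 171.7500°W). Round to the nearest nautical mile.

2545 nmi

Δλ = -171.7500 − -177.3735 = 5.6235°.
Δφ = -13.8333 − 28.2072 = -42.0405°.
a = sin²(Δφ/2) + cos φ₁ · cos φ₂ · sin²(Δλ/2) = 0.130723.
c = 2·atan2(√a, √(1−a)) = 0.73987 rad → d = 6371·c ≈ 4713.74 km ≈ 2545.21 nmi.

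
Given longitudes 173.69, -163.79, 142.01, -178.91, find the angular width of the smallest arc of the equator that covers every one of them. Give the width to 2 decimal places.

Sort the longitudes: -178.91°, -163.79°, +142.01°, +173.69°.
Eastward gaps between consecutive values (wrapping around): 15.12°, 305.80°, 31.68°, 7.40°.
Largest gap = 305.80° ⇒ minimal covering band is its complement: 360° − 305.80° = 54.20°.
Band runs from +142.01° eastward to -163.79°, crossing the antimeridian.

54.20°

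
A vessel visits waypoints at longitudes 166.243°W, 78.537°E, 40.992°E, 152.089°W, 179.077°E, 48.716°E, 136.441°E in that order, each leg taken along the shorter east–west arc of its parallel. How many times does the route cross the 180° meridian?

3

Leg 1: -166.243° → +78.537°, shortest Δλ = -115.22° (west) — crosses 180°.
Leg 2: +78.537° → +40.992°, shortest Δλ = -37.545° (west) — does not cross 180°.
Leg 3: +40.992° → -152.089°, shortest Δλ = 166.919° (east) — crosses 180°.
Leg 4: -152.089° → +179.077°, shortest Δλ = -28.834° (west) — crosses 180°.
Leg 5: +179.077° → +48.716°, shortest Δλ = -130.361° (west) — does not cross 180°.
Leg 6: +48.716° → +136.441°, shortest Δλ = 87.725° (east) — does not cross 180°.
Total crossings: 3.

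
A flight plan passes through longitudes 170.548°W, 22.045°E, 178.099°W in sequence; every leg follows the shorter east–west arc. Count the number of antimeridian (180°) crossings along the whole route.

2

Leg 1: -170.548° → +22.045°, shortest Δλ = -167.407° (west) — crosses 180°.
Leg 2: +22.045° → -178.099°, shortest Δλ = 159.856° (east) — crosses 180°.
Total crossings: 2.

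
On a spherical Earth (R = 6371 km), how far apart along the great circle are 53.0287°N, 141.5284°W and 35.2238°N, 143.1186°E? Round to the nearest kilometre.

Δλ = 143.1186 − -141.5284 = 284.6470°; wrapped into (−180°, 180°]: -75.3530°.
Δφ = 35.2238 − 53.0287 = -17.8049°.
a = sin²(Δφ/2) + cos φ₁ · cos φ₂ · sin²(Δλ/2) = 0.207482.
c = 2·atan2(√a, √(1−a)) = 0.94587 rad → d = 6371·c ≈ 6026.15 km.

6026 km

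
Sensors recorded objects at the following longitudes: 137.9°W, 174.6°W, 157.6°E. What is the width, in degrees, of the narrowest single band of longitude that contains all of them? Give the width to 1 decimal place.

64.5°

Sort the longitudes: -174.6°, -137.9°, +157.6°.
Eastward gaps between consecutive values (wrapping around): 36.7°, 295.5°, 27.8°.
Largest gap = 295.5° ⇒ minimal covering band is its complement: 360° − 295.5° = 64.5°.
Band runs from +157.6° eastward to -137.9°, crossing the antimeridian.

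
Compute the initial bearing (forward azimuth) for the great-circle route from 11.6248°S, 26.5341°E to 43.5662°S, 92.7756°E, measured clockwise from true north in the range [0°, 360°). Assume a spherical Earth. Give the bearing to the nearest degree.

133°

Δλ = 92.7756 − 26.5341 = 66.2415°.
θ = atan2( sin Δλ · cos φ₂ , cos φ₁ · sin φ₂ − sin φ₁ · cos φ₂ · cos Δλ )
  = atan2(0.66317, -0.61623) = 132.899° → normalised to [0°, 360°): 132.899°.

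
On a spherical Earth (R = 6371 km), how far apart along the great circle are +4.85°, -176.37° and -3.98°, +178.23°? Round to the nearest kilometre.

Δλ = 178.23 − -176.37 = 354.60°; wrapped into (−180°, 180°]: -5.40°.
Δφ = -3.98 − 4.85 = -8.83°.
a = sin²(Δφ/2) + cos φ₁ · cos φ₂ · sin²(Δλ/2) = 0.008132.
c = 2·atan2(√a, √(1−a)) = 0.18060 rad → d = 6371·c ≈ 1150.58 km.

1151 km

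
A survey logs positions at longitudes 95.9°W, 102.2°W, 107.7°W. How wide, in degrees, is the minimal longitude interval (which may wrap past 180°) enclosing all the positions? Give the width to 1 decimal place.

Sort the longitudes: -107.7°, -102.2°, -95.9°.
Eastward gaps between consecutive values (wrapping around): 5.5°, 6.3°, 348.2°.
Largest gap = 348.2° ⇒ minimal covering band is its complement: 360° − 348.2° = 11.8°.
Band runs from -107.7° eastward to -95.9°.

11.8°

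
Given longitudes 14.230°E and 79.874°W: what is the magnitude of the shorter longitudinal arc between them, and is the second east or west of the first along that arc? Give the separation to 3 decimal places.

94.104° west

Raw difference: -79.874 − 14.230 = -94.104°.
Normalise into (−180°, 180°]: -94.104° stays -94.104°.
Negative ⇒ the second point lies to the west; separation 94.104°.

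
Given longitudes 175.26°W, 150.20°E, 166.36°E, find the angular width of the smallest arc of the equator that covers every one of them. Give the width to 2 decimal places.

34.54°

Sort the longitudes: -175.26°, +150.20°, +166.36°.
Eastward gaps between consecutive values (wrapping around): 325.46°, 16.16°, 18.38°.
Largest gap = 325.46° ⇒ minimal covering band is its complement: 360° − 325.46° = 34.54°.
Band runs from +150.20° eastward to -175.26°, crossing the antimeridian.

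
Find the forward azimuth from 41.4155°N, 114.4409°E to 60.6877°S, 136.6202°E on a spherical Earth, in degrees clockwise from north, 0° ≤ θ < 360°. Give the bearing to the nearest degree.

169°

Δλ = 136.6202 − 114.4409 = 22.1793°.
θ = atan2( sin Δλ · cos φ₂ , cos φ₁ · sin φ₂ − sin φ₁ · cos φ₂ · cos Δλ )
  = atan2(0.18482, -0.95381) = 169.034° → normalised to [0°, 360°): 169.034°.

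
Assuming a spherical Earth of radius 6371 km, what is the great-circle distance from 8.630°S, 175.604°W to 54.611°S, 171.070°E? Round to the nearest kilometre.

5248 km

Δλ = 171.070 − -175.604 = 346.674°; wrapped into (−180°, 180°]: -13.326°.
Δφ = -54.611 − -8.630 = -45.981°.
a = sin²(Δφ/2) + cos φ₁ · cos φ₂ · sin²(Δλ/2) = 0.160260.
c = 2·atan2(√a, √(1−a)) = 0.82374 rad → d = 6371·c ≈ 5248.06 km.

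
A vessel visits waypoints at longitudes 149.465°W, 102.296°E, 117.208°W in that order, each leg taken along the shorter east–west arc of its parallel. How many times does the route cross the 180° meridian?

2

Leg 1: -149.465° → +102.296°, shortest Δλ = -108.239° (west) — crosses 180°.
Leg 2: +102.296° → -117.208°, shortest Δλ = 140.496° (east) — crosses 180°.
Total crossings: 2.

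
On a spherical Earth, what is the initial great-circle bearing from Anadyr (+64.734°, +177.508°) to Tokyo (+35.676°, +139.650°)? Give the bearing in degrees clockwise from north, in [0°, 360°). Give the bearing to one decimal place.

236.4°

Δλ = 139.650 − 177.508 = -37.858°.
θ = atan2( sin Δλ · cos φ₂ , cos φ₁ · sin φ₂ − sin φ₁ · cos φ₂ · cos Δλ )
  = atan2(-0.49853, -0.33108) = -123.589° → normalised to [0°, 360°): 236.411°.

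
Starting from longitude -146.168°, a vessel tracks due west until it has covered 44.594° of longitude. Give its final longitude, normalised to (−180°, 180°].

+169.238°

Start at -146.168°; shift −44.594° → -190.762°.
-190.762° lies outside (−180°, 180°]; add 360° → +169.238°.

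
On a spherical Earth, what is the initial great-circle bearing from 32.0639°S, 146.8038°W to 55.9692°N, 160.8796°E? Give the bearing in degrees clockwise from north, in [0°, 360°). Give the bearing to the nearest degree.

333°

Δλ = 160.8796 − -146.8038 = 307.6834°; wrapped into (−180°, 180°]: -52.3166°.
θ = atan2( sin Δλ · cos φ₂ , cos φ₁ · sin φ₂ − sin φ₁ · cos φ₂ · cos Δλ )
  = atan2(-0.44290, 0.88393) = -26.613° → normalised to [0°, 360°): 333.387°.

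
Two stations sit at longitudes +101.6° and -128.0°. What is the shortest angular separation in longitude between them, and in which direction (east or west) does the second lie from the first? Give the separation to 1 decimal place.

130.4° east

Raw difference: -128.0 − 101.6 = -229.6°.
Normalise into (−180°, 180°]: -229.6° + 360° = 130.4°.
Positive ⇒ the second point lies to the east; separation 130.4°.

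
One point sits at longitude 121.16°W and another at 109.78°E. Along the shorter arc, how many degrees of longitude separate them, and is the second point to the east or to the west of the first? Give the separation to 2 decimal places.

129.06° west

Raw difference: 109.78 − -121.16 = 230.94°.
Normalise into (−180°, 180°]: 230.94° − 360° = -129.06°.
Negative ⇒ the second point lies to the west; separation 129.06°.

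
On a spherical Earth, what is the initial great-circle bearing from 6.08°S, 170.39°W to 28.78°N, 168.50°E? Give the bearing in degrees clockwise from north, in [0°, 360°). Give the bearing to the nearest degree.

Δλ = 168.50 − -170.39 = 338.89°; wrapped into (−180°, 180°]: -21.11°.
θ = atan2( sin Δλ · cos φ₂ , cos φ₁ · sin φ₂ − sin φ₁ · cos φ₂ · cos Δλ )
  = atan2(-0.31567, 0.56534) = -29.178° → normalised to [0°, 360°): 330.822°.

331°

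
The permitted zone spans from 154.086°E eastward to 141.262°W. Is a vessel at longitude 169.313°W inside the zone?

Yes

Band width going east from +154.086° to -141.262°: ((-141.262 − 154.086) mod 360) = 64.652°.
Offset of -169.313° east of the west edge: ((-169.313 − 154.086) mod 360) = 36.601°.
36.601° ≤ 64.652° ⇒ inside.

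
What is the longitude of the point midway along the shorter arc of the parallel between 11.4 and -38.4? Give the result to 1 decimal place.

-13.5°

Signed shortest Δλ from +11.4° to -38.4° is -49.8°.
Midpoint longitude = +11.4° + (-49.8°)/2 = +11.4° − 24.9° = -13.5°.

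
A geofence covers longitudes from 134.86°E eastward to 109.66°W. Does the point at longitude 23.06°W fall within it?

Band width going east from +134.86° to -109.66°: ((-109.66 − 134.86) mod 360) = 115.48°.
Offset of -23.06° east of the west edge: ((-23.06 − 134.86) mod 360) = 202.08°.
202.08° > 115.48° ⇒ outside.

No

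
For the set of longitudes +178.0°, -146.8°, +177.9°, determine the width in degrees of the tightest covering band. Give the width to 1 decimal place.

35.3°

Sort the longitudes: -146.8°, +177.9°, +178.0°.
Eastward gaps between consecutive values (wrapping around): 324.7°, 0.1°, 35.2°.
Largest gap = 324.7° ⇒ minimal covering band is its complement: 360° − 324.7° = 35.3°.
Band runs from +177.9° eastward to -146.8°, crossing the antimeridian.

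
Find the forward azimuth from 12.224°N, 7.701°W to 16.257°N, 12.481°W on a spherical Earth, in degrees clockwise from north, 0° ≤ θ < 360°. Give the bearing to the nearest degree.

Δλ = -12.481 − -7.701 = -4.780°.
θ = atan2( sin Δλ · cos φ₂ , cos φ₁ · sin φ₂ − sin φ₁ · cos φ₂ · cos Δλ )
  = atan2(-0.08000, 0.07104) = -48.395° → normalised to [0°, 360°): 311.605°.

312°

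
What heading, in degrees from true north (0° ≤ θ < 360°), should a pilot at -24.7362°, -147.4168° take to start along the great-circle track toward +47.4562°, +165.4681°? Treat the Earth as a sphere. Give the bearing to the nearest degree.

330°

Δλ = 165.4681 − -147.4168 = 312.8849°; wrapped into (−180°, 180°]: -47.1151°.
θ = atan2( sin Δλ · cos φ₂ , cos φ₁ · sin φ₂ − sin φ₁ · cos φ₂ · cos Δλ )
  = atan2(-0.49543, 0.86170) = -29.897° → normalised to [0°, 360°): 330.103°.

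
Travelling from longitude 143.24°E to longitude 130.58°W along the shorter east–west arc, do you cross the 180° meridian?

Naïve |-130.58 − 143.24| = 273.82° > 180°, so the shorter arc goes the other way round — across 180°.
Signed shortest Δλ = ((-130.58 − 143.24 + 180) mod 360) − 180 = 86.18°.
Going east by 86.18° from +143.24° passes through 180° before reaching -130.58°.

Yes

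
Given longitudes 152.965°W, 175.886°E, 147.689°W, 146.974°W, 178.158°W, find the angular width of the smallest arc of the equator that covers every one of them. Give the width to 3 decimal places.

Sort the longitudes: -178.158°, -152.965°, -147.689°, -146.974°, +175.886°.
Eastward gaps between consecutive values (wrapping around): 25.193°, 5.276°, 0.715°, 322.860°, 5.956°.
Largest gap = 322.860° ⇒ minimal covering band is its complement: 360° − 322.860° = 37.140°.
Band runs from +175.886° eastward to -146.974°, crossing the antimeridian.

37.140°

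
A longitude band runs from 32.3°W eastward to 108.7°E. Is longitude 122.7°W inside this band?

Band width going east from -32.3° to +108.7°: ((108.7 − -32.3) mod 360) = 141.0°.
Offset of -122.7° east of the west edge: ((-122.7 − -32.3) mod 360) = 269.6°.
269.6° > 141.0° ⇒ outside.

No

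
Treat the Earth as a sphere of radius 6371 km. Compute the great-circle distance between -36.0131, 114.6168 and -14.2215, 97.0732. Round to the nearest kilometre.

2987 km

Δλ = 97.0732 − 114.6168 = -17.5436°.
Δφ = -14.2215 − -36.0131 = 21.7916°.
a = sin²(Δφ/2) + cos φ₁ · cos φ₂ · sin²(Δλ/2) = 0.053965.
c = 2·atan2(√a, √(1−a)) = 0.46889 rad → d = 6371·c ≈ 2987.30 km.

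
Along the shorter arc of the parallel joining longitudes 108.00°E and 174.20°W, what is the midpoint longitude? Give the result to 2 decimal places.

Signed shortest Δλ from +108.00° to -174.20° is +77.80°.
Midpoint longitude = +108.00° + (+77.80°)/2 = +108.00° + 38.90° = +146.90°.
(The naïve average (+108.00 + -174.20)/2 = -33.1° is on the wrong side of the globe.)

146.90°E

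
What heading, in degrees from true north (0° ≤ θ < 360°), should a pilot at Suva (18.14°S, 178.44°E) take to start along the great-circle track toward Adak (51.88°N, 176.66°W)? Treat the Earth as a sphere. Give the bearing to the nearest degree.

3°

Δλ = -176.66 − 178.44 = -355.10°; wrapped into (−180°, 180°]: 4.90°.
θ = atan2( sin Δλ · cos φ₂ , cos φ₁ · sin φ₂ − sin φ₁ · cos φ₂ · cos Δλ )
  = atan2(0.05273, 0.93911) = 3.214° → normalised to [0°, 360°): 3.214°.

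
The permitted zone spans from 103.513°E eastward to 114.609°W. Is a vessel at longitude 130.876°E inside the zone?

Band width going east from +103.513° to -114.609°: ((-114.609 − 103.513) mod 360) = 141.878°.
Offset of +130.876° east of the west edge: ((130.876 − 103.513) mod 360) = 27.363°.
27.363° ≤ 141.878° ⇒ inside.

Yes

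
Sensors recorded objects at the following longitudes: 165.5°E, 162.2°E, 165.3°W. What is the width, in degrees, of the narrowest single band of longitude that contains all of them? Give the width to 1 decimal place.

Sort the longitudes: -165.3°, +162.2°, +165.5°.
Eastward gaps between consecutive values (wrapping around): 327.5°, 3.3°, 29.2°.
Largest gap = 327.5° ⇒ minimal covering band is its complement: 360° − 327.5° = 32.5°.
Band runs from +162.2° eastward to -165.3°, crossing the antimeridian.

32.5°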